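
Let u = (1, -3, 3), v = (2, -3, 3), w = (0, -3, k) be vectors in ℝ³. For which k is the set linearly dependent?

k = 3

The vectors are dependent exactly when the determinant of the matrix with rows u, v, w vanishes.
The determinant works out to 3*k - 9.
Setting this to zero gives k = 3.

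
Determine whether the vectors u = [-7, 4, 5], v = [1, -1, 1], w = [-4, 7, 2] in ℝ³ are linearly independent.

Form the 3×3 matrix with these as columns; its determinant is 54.
A nonzero determinant means the columns are linearly independent.

linearly independent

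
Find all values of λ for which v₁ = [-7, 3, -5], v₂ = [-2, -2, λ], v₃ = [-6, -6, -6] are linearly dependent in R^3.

The vectors are dependent exactly when the determinant of the matrix with rows v₁, v₂, v₃ vanishes.
Cofactor expansion gives det = -60*λ - 120.
Solving -60*λ - 120 = 0 yields λ = -2.

λ = -2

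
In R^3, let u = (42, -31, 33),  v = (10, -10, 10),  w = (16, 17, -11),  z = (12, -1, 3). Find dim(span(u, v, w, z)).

dim = 2

Put the 3×4 matrix [u|v|w|z] into echelon form.
The echelon form has 2 nonzero rows, so the rank is 2.
(With 4 elements in a 3-dimensional space the rank is at most 3.)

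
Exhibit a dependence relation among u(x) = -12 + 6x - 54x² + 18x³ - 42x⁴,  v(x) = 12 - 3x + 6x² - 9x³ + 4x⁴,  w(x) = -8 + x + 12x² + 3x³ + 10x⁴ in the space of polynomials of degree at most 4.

Take coordinates with respect to {1, x, …, x⁴}.
Write the vectors as columns of a matrix and find a nonzero vector in its null space.
The free variable yields coefficients (1, 3, 3) (any nonzero multiple also works).

u + 3v + 3w = 0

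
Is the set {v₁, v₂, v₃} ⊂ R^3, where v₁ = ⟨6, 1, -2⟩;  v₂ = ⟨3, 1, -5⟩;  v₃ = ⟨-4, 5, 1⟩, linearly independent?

The matrix [v₁|v₂|v₃] has determinant 135.
A nonzero determinant means the columns are linearly independent.

linearly independent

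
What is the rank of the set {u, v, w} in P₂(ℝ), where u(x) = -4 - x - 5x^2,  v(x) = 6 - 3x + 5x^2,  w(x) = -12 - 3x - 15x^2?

Represent each element by its coordinate vector in ℝ³.
Put the 3×3 matrix [u|v|w] into echelon form.
Exactly 2 pivots survive; hence the rank is 2.

rank 2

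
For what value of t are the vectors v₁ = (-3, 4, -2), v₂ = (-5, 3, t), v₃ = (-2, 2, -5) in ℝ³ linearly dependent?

t = -47/2

Dependence holds iff the 3×3 matrix [v₁ v₂ v₃] is singular.
Cofactor expansion gives det = -2*t - 47.
Setting this to zero gives t = -47/2.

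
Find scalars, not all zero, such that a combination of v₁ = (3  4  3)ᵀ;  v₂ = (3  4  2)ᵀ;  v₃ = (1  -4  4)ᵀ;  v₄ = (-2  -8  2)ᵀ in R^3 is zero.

Write the vectors as columns of a matrix and find a nonzero vector in its null space.
One solution (up to scaling) is (0, 1, -1, 1).

v₂ - v₃ + v₄ = 0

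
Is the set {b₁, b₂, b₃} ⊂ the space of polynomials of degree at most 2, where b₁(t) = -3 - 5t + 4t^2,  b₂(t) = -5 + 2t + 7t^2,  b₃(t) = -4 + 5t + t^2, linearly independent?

Write each element as a coordinate vector in ℝ³ using {1, t, t^2}.
Form the 3×3 matrix with these as columns; its determinant is 146.
A nonzero determinant means the columns are linearly independent.

linearly independent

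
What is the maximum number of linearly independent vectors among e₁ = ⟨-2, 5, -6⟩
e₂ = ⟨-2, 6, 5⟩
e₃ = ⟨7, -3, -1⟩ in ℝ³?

Apply Gaussian elimination to the matrix whose rows are e₁, e₂, e₃.
The echelon form has 3 nonzero rows, so the rank is 3.

3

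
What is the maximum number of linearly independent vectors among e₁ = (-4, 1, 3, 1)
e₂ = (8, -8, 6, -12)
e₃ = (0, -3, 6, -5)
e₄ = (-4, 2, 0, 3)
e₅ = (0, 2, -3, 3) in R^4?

3

Row-reduce the 5×4 matrix with these as rows.
Reduction leaves 3 leading entries, giving rank 3.
(With 5 elements in a 4-dimensional space the rank is at most 4.)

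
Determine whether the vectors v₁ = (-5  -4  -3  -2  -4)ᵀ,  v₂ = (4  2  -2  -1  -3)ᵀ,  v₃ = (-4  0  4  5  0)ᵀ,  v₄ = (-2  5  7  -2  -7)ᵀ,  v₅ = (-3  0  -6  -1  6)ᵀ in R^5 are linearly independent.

linearly independent

Row-reduce the matrix whose columns are v₁, v₂, v₃, v₄, v₅.
The reduction yields 5 nonzero rows, so the rank is 5.
Since rank = 5 (the number of vectors), the set is linearly independent.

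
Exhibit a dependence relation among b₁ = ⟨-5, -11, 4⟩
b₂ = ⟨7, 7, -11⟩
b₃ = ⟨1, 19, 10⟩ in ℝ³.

Write the vectors as columns of a matrix and find a nonzero vector in its null space.
The free variable yields coefficients (3, 2, 1) (any nonzero multiple also works).

3b₁ + 2b₂ + b₃ = 0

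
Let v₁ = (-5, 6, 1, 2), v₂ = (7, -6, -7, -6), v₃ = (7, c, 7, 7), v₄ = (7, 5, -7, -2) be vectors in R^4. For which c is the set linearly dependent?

c = 7/4

Place the vectors as rows of a 4×4 matrix; dependence ⇔ determinant zero.
Expanding, det = 196 - 112*c.
This vanishes exactly when c = 7/4.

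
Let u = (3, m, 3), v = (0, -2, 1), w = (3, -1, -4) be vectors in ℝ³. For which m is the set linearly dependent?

The vectors are dependent exactly when the determinant of the matrix with rows u, v, w vanishes.
Expanding, det = 3*m + 45.
This vanishes exactly when m = -15.

m = -15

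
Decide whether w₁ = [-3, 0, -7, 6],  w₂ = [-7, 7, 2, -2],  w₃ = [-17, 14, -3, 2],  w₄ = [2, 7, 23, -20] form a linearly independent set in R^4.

linearly dependent

Form the 4×4 matrix with these as columns; its determinant is 0.
A zero determinant means the columns are linearly dependent.
Indeed w₁ + 2w₂ - w₃ = 0.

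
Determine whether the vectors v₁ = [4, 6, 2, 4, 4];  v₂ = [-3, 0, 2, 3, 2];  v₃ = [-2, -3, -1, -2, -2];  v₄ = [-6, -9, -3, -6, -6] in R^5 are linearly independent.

Row-reduce the matrix whose columns are v₁, v₂, v₃, v₄.
The reduction yields 2 nonzero rows, so the rank is 2.
Since rank 2 < 4, the set is linearly dependent.

linearly dependent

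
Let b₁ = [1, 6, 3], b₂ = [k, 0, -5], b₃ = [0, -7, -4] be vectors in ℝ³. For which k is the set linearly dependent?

k = 35/3

Place the vectors as rows of a 3×3 matrix; dependence ⇔ determinant zero.
Expanding, det = 3*k - 35.
Solving 3*k - 35 = 0 yields k = 35/3.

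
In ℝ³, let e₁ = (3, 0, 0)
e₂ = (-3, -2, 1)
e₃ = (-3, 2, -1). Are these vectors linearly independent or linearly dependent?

The matrix [e₁|e₂|e₃] has determinant 0.
A zero determinant means the columns are linearly dependent.
Indeed 2e₁ + e₂ + e₃ = 0.

linearly dependent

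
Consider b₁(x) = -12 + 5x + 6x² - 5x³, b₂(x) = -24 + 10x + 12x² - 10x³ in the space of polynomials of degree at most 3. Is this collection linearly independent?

Take coordinates with respect to the standard basis {1, x, …, x³}.
Row-reduce the matrix whose columns are b₁, b₂.
The reduction yields 1 nonzero row, so the rank is 1.
Since rank 1 < 2, the set is linearly dependent.
Indeed 2b₁ - b₂ = 0.

linearly dependent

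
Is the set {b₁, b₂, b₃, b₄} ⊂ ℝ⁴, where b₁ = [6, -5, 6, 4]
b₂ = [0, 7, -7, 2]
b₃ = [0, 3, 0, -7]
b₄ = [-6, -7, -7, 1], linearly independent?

Row-reduce the matrix whose columns are b₁, b₂, b₃, b₄.
The reduction yields 4 nonzero rows, so the rank is 4.
Since rank = 4 (the number of vectors), the set is linearly independent.

linearly independent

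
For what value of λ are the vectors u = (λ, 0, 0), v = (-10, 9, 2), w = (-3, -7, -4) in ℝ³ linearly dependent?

λ = 0

Dependence holds iff the 3×3 matrix [u v w] is singular.
The determinant works out to -22*λ.
This vanishes exactly when λ = 0.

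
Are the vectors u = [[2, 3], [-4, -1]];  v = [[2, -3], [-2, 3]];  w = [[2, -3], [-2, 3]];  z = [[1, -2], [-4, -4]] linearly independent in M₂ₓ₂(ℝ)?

Take coordinates with respect to the standard basis {E₁₁, E₁₂, E₂₁, E₂₂}.
Two of the vectors are equal, giving an immediate dependence.

linearly dependent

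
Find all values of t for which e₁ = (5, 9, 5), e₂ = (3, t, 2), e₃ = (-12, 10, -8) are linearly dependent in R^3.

The vectors are dependent exactly when the determinant of the matrix with rows e₁, e₂, e₃ vanishes.
The determinant works out to 20*t + 50.
This vanishes exactly when t = -5/2.

t = -5/2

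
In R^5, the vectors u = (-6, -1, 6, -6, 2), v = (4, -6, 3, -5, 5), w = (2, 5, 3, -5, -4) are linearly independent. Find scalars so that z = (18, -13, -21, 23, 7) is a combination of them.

z = -3u + v - 2w

Write z = a₁u + … + a₃w and equate components.
The system has the unique solution (a₁, a₂, a₃) = (-3, 1, -2).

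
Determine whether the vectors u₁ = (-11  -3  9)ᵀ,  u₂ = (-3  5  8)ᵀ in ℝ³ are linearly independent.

Place the vectors as rows of a 2×3 matrix and reduce to echelon form.
The reduction yields 2 nonzero rows, so the rank is 2.
Since rank = 2 (the number of vectors), the set is linearly independent.

linearly independent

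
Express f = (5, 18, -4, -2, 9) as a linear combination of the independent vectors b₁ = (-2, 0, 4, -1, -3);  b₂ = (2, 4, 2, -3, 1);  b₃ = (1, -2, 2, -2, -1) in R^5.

Set up the augmented matrix [b₁ | b₂ | b₃ | f] and row-reduce.
Back-substitution yields (a₁, a₂, a₃) = (-1, 3, -3).

f = -b₁ + 3b₂ - 3b₃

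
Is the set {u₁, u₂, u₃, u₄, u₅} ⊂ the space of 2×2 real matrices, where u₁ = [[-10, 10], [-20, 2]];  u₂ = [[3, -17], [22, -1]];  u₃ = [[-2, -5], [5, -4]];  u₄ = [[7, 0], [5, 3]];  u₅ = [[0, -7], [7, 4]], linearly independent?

linearly dependent

Take coordinates with respect to the standard basis {E₁₁, E₁₂, E₂₁, E₂₂}.
There are 5 vectors in a 4-dimensional space, so they cannot be linearly independent.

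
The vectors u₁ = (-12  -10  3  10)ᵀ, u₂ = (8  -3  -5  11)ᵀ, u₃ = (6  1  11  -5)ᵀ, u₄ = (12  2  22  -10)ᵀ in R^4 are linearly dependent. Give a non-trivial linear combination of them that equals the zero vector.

Write the vectors as columns of a matrix and find a nonzero vector in its null space.
The free variable yields coefficients (0, 0, 2, -1) (any nonzero multiple also works).

2u₃ - u₄ = 0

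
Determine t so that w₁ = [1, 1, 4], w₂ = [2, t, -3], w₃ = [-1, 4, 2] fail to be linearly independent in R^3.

The vectors are dependent exactly when the determinant of the matrix with rows w₁, w₂, w₃ vanishes.
The determinant works out to 6*t + 43.
This vanishes exactly when t = -43/6.

t = -43/6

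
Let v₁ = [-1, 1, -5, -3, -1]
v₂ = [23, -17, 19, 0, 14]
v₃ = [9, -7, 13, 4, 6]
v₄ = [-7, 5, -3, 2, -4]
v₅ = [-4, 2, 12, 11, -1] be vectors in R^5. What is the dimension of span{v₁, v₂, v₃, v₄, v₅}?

dim = 2

Row-reduce the 5×5 matrix with these as rows.
There are 2 pivot columns, so rank = 2.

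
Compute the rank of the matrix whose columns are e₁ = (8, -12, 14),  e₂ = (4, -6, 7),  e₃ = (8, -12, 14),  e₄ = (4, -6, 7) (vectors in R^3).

Row-reduce the 4×3 matrix with these as rows.
Reduction leaves 1 leading entry, giving rank 1.
(With 4 elements in a 3-dimensional space the rank is at most 3.)

rank 1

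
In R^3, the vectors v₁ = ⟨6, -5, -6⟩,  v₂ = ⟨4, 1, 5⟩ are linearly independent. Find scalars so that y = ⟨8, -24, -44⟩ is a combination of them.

y = 4v₁ - 4v₂

Set up the augmented matrix [v₁ | v₂ | y] and row-reduce.
The system has the unique solution (a₁, a₂) = (4, -4).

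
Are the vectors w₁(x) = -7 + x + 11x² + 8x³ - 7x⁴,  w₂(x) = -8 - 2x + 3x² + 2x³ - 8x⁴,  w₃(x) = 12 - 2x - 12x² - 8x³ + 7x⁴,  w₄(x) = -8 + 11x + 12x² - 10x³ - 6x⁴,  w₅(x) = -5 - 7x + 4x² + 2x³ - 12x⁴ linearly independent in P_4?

linearly independent

Write each element as a coordinate vector in ℝ⁵ using {1, x, …, x⁴}.
Form the 5×5 matrix with these as columns; its determinant is -22980.
A nonzero determinant means the columns are linearly independent.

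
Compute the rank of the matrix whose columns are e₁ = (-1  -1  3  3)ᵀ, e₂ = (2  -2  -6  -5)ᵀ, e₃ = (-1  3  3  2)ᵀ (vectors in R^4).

Put the 4×3 matrix [e₁|e₂|e₃] into echelon form.
Reduction leaves 2 leading entries, giving rank 2.

rank 2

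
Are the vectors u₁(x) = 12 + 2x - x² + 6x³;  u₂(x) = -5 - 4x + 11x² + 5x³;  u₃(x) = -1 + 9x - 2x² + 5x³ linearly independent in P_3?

linearly independent

Take coordinates with respect to the standard basis {1, x, …, x³}.
Place the vectors as rows of a 3×4 matrix and reduce to echelon form.
The reduction yields 3 nonzero rows, so the rank is 3.
Since rank = 3 (the number of vectors), the set is linearly independent.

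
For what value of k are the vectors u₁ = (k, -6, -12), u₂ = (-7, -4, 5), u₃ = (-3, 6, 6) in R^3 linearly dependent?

Dependence holds iff the 3×3 matrix [u₁ u₂ u₃] is singular.
Expanding, det = 486 - 54*k.
This vanishes exactly when k = 9.

k = 9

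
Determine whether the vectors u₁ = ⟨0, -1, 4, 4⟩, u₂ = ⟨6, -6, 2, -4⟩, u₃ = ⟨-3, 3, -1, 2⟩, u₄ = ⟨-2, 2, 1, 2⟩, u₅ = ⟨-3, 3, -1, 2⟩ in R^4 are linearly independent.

linearly dependent

There are 5 vectors in a 4-dimensional space, so they cannot be linearly independent.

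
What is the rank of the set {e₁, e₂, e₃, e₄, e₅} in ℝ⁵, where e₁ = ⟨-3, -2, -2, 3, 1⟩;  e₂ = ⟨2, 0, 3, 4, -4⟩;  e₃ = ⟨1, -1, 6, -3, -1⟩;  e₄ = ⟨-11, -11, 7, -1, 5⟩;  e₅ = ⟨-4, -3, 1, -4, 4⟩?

Row-reduce the 5×5 matrix with these as rows.
Reduction leaves 3 leading entries, giving rank 3.

3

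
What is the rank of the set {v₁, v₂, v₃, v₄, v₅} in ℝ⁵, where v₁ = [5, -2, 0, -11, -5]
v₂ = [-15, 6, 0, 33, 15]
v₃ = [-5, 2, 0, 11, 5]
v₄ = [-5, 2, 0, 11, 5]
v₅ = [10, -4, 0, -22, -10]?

Form the matrix with v₁, v₂, v₃, v₄, v₅ as columns and reduce.
Reduction leaves 1 leading entry, giving rank 1.

rank 1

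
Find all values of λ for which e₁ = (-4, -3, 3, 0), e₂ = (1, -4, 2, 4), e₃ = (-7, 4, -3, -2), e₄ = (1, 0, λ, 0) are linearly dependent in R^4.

The vectors are dependent exactly when the determinant of the matrix with rows e₁, e₂, e₃, e₄ vanishes.
Expanding, det = -110*λ.
This vanishes exactly when λ = 0.

λ = 0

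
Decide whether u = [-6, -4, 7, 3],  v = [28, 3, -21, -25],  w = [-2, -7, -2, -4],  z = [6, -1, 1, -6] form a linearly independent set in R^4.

linearly dependent

Place the vectors as rows of a 4×4 matrix and reduce to echelon form.
The reduction yields 3 nonzero rows, so the rank is 3.
Since rank 3 < 4, the set is linearly dependent.
Indeed 3u + v - w - 2z = 0.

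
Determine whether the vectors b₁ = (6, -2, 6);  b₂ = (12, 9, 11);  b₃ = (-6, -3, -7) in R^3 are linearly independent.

linearly independent

The matrix [b₁|b₂|b₃] has determinant -108.
A nonzero determinant means the columns are linearly independent.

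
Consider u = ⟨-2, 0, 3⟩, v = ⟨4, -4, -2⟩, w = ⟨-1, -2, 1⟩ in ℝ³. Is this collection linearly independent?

linearly independent

Place the vectors as rows of a 3×3 matrix and reduce to echelon form.
The reduction yields 3 nonzero rows, so the rank is 3.
Since rank = 3 (the number of vectors), the set is linearly independent.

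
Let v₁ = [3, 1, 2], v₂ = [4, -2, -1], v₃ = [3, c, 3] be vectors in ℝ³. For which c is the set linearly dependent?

Place the vectors as rows of a 3×3 matrix; dependence ⇔ determinant zero.
The determinant works out to 11*c - 21.
Solving 11*c - 21 = 0 yields c = 21/11.

c = 21/11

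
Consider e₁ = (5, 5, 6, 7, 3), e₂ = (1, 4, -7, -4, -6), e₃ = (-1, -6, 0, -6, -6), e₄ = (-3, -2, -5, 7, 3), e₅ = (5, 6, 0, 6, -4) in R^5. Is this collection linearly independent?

linearly independent

Place the vectors as rows of a 5×5 matrix and reduce to echelon form.
The reduction yields 5 nonzero rows, so the rank is 5.
Since rank = 5 (the number of vectors), the set is linearly independent.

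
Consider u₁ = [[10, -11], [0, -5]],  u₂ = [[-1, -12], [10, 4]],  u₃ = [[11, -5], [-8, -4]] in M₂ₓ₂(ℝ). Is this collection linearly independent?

linearly independent

Write each element as a coordinate vector in ℝ⁴ using {E₁₁, E₁₂, E₂₁, E₂₂}.
Place the vectors as rows of a 3×4 matrix and reduce to echelon form.
The reduction yields 3 nonzero rows, so the rank is 3.
Since rank = 3 (the number of vectors), the set is linearly independent.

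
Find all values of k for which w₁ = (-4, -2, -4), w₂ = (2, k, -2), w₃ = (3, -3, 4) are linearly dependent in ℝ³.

The set is linearly dependent precisely when det[w₁; w₂; w₃] = 0.
Cofactor expansion gives det = 76 - 4*k.
This vanishes exactly when k = 19.

k = 19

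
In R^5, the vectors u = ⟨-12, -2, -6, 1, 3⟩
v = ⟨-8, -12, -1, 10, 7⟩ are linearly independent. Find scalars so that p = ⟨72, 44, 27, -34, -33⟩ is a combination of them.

Write p = α₁u + α₂v and equate components.
Back-substitution yields (α₁, α₂) = (-4, -3).

p = -4u - 3v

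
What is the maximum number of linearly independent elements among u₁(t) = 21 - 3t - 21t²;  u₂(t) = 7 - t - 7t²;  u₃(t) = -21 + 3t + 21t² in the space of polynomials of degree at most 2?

Pass to coordinate vectors with respect to the basis {1, t, t²}.
Apply Gaussian elimination to the matrix whose rows are u₁, u₂, u₃.
There is 1 pivot column, so rank = 1.

1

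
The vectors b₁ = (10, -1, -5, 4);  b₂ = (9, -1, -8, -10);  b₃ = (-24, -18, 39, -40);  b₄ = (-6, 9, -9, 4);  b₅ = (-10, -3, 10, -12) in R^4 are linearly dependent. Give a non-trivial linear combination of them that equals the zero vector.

Set up α₁b₁ + … + α₅b₅ = 0 and solve the homogeneous system.
The free variable yields coefficients (0, 0, 1, 1, -3) (any nonzero multiple also works).

b₃ + b₄ - 3b₅ = 0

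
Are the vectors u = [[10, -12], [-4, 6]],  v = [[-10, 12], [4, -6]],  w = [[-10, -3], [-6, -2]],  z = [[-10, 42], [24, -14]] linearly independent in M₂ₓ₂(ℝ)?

linearly dependent

Take coordinates with respect to the standard basis {E₁₁, E₁₂, E₂₁, E₂₂}.
The matrix [u|v|w|z] has determinant 0.
A zero determinant means the columns are linearly dependent.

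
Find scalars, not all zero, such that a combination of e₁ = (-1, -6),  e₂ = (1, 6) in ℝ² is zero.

e₁ + e₂ = 0

Row-reduce the matrix with e₁, e₂ as columns; the null space gives the coefficients.
One solution (up to scaling) is (1, 1).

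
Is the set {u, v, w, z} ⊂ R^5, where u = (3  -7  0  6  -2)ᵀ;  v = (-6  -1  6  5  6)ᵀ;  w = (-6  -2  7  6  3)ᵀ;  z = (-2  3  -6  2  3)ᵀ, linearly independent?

linearly independent

Row-reduce the matrix whose columns are u, v, w, z.
The reduction yields 4 nonzero rows, so the rank is 4.
Since rank = 4 (the number of vectors), the set is linearly independent.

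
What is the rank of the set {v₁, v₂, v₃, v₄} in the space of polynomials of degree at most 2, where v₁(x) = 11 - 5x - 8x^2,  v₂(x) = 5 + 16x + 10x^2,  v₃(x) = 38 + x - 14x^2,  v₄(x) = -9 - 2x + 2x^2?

rank 2

Use coordinates relative to {1, x, x^2}.
Put the 3×4 matrix [v₁|v₂|v₃|v₄] into echelon form.
There are 2 pivot columns, so rank = 2.
(With 4 elements in a 3-dimensional space the rank is at most 3.)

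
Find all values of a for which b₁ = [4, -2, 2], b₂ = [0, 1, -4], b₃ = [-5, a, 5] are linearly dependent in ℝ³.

a = 5/8

The vectors are dependent exactly when the determinant of the matrix with rows b₁, b₂, b₃ vanishes.
Expanding, det = 16*a - 10.
Setting this to zero gives a = 5/8.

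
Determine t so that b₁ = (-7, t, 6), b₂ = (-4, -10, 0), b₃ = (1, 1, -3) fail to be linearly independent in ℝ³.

t = -29/2

Dependence holds iff the 3×3 matrix [b₁ b₂ b₃] is singular.
The determinant works out to -12*t - 174.
This vanishes exactly when t = -29/2.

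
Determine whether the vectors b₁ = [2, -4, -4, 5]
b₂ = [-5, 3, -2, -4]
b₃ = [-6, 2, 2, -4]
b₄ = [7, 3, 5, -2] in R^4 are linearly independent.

linearly independent

Row-reduce the matrix whose columns are b₁, b₂, b₃, b₄.
The reduction yields 4 nonzero rows, so the rank is 4.
Since rank = 4 (the number of vectors), the set is linearly independent.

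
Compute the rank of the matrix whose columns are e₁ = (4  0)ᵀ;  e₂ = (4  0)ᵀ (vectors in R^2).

rank 1

Row-reduce the 2×2 matrix with these as rows.
The echelon form has 1 nonzero row, so the rank is 1.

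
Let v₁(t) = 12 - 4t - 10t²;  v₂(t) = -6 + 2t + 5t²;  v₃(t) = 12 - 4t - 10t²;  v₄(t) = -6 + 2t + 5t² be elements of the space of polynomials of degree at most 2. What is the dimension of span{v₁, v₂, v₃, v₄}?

Use coordinates relative to {1, t, t²}.
Put the 3×4 matrix [v₁|v₂|v₃|v₄] into echelon form.
Exactly 1 pivot survives; hence the rank is 1.
(With 4 elements in a 3-dimensional space the rank is at most 3.)

dim = 1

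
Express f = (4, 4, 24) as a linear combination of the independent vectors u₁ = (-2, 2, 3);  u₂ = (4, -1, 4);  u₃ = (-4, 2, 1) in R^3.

Since u₁, u₂, u₃ are independent, the coefficients expressing f are uniquely determined by a linear system.
The system has the unique solution (a₁, a₂, a₃) = (2, 4, 2).

f = 2u₁ + 4u₂ + 2u₃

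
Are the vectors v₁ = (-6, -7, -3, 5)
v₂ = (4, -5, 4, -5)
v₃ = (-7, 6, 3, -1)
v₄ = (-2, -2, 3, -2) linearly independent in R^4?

linearly independent

The matrix [v₁|v₂|v₃|v₄] has determinant 152.
A nonzero determinant means the columns are linearly independent.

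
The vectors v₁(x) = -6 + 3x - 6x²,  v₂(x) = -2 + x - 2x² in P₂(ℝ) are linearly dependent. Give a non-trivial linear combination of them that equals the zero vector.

v₁ - 3v₂ = 0

Write each element as a vector in ℝ³ using {1, x, x²}.
Set up α₁v₁ + α₂v₂ = 0 and solve the homogeneous system.
The free variable yields coefficients (1, -3) (any nonzero multiple also works).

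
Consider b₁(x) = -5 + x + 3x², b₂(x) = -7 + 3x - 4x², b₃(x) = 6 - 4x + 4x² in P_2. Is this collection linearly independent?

linearly independent

Take coordinates with respect to the standard basis {1, x, x²}.
Form the 3×3 matrix with these as columns; its determinant is 54.
A nonzero determinant means the columns are linearly independent.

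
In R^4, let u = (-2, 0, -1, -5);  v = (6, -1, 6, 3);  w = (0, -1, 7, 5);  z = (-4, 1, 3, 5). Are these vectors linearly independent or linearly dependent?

linearly independent

Form the 4×4 matrix with these as columns; its determinant is -248.
A nonzero determinant means the columns are linearly independent.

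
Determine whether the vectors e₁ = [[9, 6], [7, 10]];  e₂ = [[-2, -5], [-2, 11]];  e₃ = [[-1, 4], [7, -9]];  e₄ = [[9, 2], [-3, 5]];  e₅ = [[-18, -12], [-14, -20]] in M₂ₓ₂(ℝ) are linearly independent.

Write each element as a coordinate vector in ℝ⁴ using {E₁₁, E₁₂, E₂₁, E₂₂}.
There are 5 vectors in a 4-dimensional space, so they cannot be linearly independent.

linearly dependent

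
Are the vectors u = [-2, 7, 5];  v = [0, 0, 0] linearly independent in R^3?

linearly dependent

One of the vectors is the zero vector, so the set is linearly dependent.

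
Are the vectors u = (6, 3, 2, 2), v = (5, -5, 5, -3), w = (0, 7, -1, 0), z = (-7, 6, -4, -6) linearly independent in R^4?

linearly independent

Place the vectors as rows of a 4×4 matrix and reduce to echelon form.
The reduction yields 4 nonzero rows, so the rank is 4.
Since rank = 4 (the number of vectors), the set is linearly independent.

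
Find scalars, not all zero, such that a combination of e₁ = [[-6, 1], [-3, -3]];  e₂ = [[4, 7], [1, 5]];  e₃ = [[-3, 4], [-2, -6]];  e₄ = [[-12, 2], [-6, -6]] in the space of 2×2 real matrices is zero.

2e₁ - e₄ = 0

Pass to coordinate vectors relative to the basis {E₁₁, E₁₂, E₂₁, E₂₂}.
Solve the homogeneous system with e₁, e₂, e₃, e₄ as columns by row-reducing the coefficient matrix.
One solution (up to scaling) is (2, 0, 0, -1).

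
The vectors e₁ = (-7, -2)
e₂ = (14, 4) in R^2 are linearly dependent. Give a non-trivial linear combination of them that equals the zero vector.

Set up α₁e₁ + α₂e₂ = 0 and solve the homogeneous system.
One solution (up to scaling) is (2, 1).

2e₁ + e₂ = 0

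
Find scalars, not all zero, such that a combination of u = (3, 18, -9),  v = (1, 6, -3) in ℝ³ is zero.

u - 3v = 0

Row-reduce the matrix with u, v as columns; the null space gives the coefficients.
The free variable yields coefficients (1, -3) (any nonzero multiple also works).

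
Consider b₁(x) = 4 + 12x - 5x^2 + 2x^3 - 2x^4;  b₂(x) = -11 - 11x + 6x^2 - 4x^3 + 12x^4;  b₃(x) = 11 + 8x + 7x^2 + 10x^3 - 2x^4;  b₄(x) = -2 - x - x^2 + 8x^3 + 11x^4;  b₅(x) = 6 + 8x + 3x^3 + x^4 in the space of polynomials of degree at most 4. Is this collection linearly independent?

linearly independent

Take coordinates with respect to the standard basis {1, x, …, x^4}.
Form the 5×5 matrix with these as columns; its determinant is 48165.
A nonzero determinant means the columns are linearly independent.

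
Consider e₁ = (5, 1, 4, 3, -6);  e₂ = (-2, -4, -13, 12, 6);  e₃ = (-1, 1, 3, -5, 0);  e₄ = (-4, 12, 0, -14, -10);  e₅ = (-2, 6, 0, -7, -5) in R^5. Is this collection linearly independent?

Row-reduce the matrix whose columns are e₁, e₂, e₃, e₄, e₅.
The reduction yields 3 nonzero rows, so the rank is 3.
Since rank 3 < 5, the set is linearly dependent.
Indeed e₁ + e₂ + 3e₃ = 0.

linearly dependent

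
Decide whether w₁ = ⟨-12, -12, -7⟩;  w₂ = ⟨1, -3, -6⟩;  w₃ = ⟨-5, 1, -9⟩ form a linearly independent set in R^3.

Row-reduce the matrix whose columns are w₁, w₂, w₃.
The reduction yields 3 nonzero rows, so the rank is 3.
Since rank = 3 (the number of vectors), the set is linearly independent.

linearly independent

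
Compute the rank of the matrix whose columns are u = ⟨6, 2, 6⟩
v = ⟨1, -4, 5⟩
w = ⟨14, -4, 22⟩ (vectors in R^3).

2

Form the matrix with u, v, w as columns and reduce.
The echelon form has 2 nonzero rows, so the rank is 2.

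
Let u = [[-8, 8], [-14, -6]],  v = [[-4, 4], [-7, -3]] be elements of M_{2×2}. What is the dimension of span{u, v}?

Use coordinates relative to {E₁₁, E₁₂, E₂₁, E₂₂}.
Form the matrix with u, v as columns and reduce.
There is 1 pivot column, so rank = 1.

1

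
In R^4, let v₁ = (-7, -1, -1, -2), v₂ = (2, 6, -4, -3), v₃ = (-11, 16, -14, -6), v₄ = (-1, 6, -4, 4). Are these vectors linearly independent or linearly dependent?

The matrix [v₁|v₂|v₃|v₄] has determinant 0.
A zero determinant means the columns are linearly dependent.

linearly dependent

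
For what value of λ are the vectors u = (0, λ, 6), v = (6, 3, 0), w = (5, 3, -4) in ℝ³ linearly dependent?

λ = -3/4

The vectors are dependent exactly when the determinant of the matrix with rows u, v, w vanishes.
Expanding, det = 24*λ + 18.
Setting this to zero gives λ = -3/4.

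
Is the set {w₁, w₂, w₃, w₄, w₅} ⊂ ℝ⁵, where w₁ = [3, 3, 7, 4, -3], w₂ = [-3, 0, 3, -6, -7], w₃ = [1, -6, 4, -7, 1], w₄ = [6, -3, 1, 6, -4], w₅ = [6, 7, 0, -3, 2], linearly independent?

linearly independent

The matrix [w₁|w₂|w₃|w₄|w₅] has determinant -59390.
A nonzero determinant means the columns are linearly independent.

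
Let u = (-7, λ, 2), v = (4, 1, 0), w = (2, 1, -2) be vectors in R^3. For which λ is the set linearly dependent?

The vectors are dependent exactly when the determinant of the matrix with rows u, v, w vanishes.
Expanding, det = 8*λ + 18.
This vanishes exactly when λ = -9/4.

λ = -9/4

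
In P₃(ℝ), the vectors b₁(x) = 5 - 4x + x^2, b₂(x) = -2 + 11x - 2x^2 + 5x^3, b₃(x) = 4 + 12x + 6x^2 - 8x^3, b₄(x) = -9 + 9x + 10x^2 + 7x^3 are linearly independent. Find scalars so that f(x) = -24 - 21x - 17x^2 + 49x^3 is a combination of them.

f = b₁ + 2b₂ - 4b₃ + b₄

Identify each element with its coordinate vector in ℝ⁴ via {1, x, …, x^3}.
Since b₁, b₂, b₃, b₄ are independent, the coefficients expressing f are uniquely determined by a linear system.
The system has the unique solution (a₁, …, a₄) = (1, 2, -4, 1).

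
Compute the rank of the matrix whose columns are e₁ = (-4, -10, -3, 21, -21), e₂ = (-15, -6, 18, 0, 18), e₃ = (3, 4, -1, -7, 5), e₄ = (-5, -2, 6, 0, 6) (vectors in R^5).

rank 2

Put the 5×4 matrix [e₁|e₂|e₃|e₄] into echelon form.
There are 2 pivot columns, so rank = 2.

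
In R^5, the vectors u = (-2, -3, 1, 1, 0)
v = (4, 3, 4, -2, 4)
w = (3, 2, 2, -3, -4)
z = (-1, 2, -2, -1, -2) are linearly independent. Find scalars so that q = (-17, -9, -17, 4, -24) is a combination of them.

Set up the augmented matrix [u | v | w | z | q] and row-reduce.
Back-substitution yields (c₁, …, c₄) = (1, -4, 1, 2).

q = u - 4v + w + 2z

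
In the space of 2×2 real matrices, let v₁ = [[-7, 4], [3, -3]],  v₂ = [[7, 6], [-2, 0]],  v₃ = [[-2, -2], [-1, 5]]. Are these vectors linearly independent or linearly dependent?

Take coordinates with respect to the standard basis {E₁₁, E₁₂, E₂₁, E₂₂}.
Place the vectors as rows of a 3×4 matrix and reduce to echelon form.
The reduction yields 3 nonzero rows, so the rank is 3.
Since rank = 3 (the number of vectors), the set is linearly independent.

linearly independent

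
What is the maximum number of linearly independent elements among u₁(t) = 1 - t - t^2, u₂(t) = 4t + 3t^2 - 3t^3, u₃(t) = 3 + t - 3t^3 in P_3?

2

Represent each element by its coordinate vector in ℝ⁴.
Put the 4×3 matrix [u₁|u₂|u₃] into echelon form.
There are 2 pivot columns, so rank = 2.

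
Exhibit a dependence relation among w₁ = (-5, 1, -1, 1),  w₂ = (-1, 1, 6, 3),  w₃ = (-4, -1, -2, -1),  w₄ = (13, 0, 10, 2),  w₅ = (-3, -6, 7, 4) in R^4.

2w₁ - w₂ + w₃ + w₄ = 0

Set up α₁w₁ + … + α₅w₅ = 0 and solve the homogeneous system.
A generator of the null space is (2, -1, 1, 1, 0).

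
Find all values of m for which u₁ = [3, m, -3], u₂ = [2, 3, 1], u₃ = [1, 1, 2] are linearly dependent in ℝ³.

m = 6

The vectors are dependent exactly when the determinant of the matrix with rows u₁, u₂, u₃ vanishes.
The determinant works out to 18 - 3*m.
Solving 18 - 3*m = 0 yields m = 6.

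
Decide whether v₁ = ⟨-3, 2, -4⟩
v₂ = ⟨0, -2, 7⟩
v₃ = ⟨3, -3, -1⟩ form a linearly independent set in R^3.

linearly independent

The matrix [v₁|v₂|v₃] has determinant -51.
A nonzero determinant means the columns are linearly independent.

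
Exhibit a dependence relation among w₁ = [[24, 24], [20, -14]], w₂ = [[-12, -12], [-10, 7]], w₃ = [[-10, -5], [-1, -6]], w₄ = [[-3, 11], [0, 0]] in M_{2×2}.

w₁ + 2w₂ = 0

Pass to coordinate vectors relative to the basis {E₁₁, E₁₂, E₂₁, E₂₂}.
Set up α₁w₁ + … + α₄w₄ = 0 and solve the homogeneous system.
A generator of the null space is (1, 2, 0, 0).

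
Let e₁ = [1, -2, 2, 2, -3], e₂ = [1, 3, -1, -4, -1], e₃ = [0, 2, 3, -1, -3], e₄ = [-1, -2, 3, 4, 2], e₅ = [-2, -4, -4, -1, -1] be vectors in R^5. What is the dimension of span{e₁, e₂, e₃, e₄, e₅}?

Form the matrix with e₁, e₂, e₃, e₄, e₅ as columns and reduce.
Reduction leaves 5 leading entries, giving rank 5.

dim = 5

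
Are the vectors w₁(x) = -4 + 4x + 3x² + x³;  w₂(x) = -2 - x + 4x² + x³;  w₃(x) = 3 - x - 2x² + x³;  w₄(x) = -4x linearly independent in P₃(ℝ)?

linearly independent

Write each element as a coordinate vector in ℝ⁴ using {1, x, …, x³}.
Form the 4×4 matrix with these as columns; its determinant is 68.
A nonzero determinant means the columns are linearly independent.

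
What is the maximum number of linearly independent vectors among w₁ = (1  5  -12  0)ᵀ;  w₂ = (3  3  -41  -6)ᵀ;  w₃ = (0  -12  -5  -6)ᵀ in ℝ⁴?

Apply Gaussian elimination to the matrix whose rows are w₁, w₂, w₃.
The echelon form has 2 nonzero rows, so the rank is 2.

2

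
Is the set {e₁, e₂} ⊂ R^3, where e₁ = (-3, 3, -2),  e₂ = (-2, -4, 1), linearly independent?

Row-reduce the matrix whose columns are e₁, e₂.
The reduction yields 2 nonzero rows, so the rank is 2.
Since rank = 2 (the number of vectors), the set is linearly independent.

linearly independent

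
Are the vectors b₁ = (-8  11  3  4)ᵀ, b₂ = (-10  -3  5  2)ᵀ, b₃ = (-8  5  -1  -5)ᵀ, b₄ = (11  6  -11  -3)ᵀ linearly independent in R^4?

Place the vectors as rows of a 4×4 matrix and reduce to echelon form.
The reduction yields 4 nonzero rows, so the rank is 4.
Since rank = 4 (the number of vectors), the set is linearly independent.

linearly independent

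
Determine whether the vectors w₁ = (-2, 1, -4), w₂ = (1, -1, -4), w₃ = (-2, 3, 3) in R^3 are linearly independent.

linearly independent

Form the 3×3 matrix with these as columns; its determinant is -17.
A nonzero determinant means the columns are linearly independent.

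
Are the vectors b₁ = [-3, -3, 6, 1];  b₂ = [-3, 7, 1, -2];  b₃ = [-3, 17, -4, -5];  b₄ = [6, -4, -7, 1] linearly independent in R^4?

linearly dependent

Row-reduce the matrix whose columns are b₁, b₂, b₃, b₄.
The reduction yields 2 nonzero rows, so the rank is 2.
Since rank 2 < 4, the set is linearly dependent.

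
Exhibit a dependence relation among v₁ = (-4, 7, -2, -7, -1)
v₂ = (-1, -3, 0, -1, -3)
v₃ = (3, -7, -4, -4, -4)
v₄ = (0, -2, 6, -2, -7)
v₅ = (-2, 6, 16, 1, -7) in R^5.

v₂ + v₃ - 2v₄ + v₅ = 0

Solve the homogeneous system with v₁, v₂, v₃, v₄, v₅ as columns by row-reducing the coefficient matrix.
The free variable yields coefficients (0, 1, 1, -2, 1) (any nonzero multiple also works).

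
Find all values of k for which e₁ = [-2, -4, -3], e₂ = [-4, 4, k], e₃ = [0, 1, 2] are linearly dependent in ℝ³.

The vectors are dependent exactly when the determinant of the matrix with rows e₁, e₂, e₃ vanishes.
The determinant works out to 2*k - 36.
Solving 2*k - 36 = 0 yields k = 18.

k = 18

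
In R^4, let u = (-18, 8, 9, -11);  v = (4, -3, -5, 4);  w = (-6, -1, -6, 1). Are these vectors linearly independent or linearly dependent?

linearly dependent

Place the vectors as rows of a 3×4 matrix and reduce to echelon form.
The reduction yields 2 nonzero rows, so the rank is 2.
Since rank 2 < 3, the set is linearly dependent.
Indeed u + 3v - w = 0.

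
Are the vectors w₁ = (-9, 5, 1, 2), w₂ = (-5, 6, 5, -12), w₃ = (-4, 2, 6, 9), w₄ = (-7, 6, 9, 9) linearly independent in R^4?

Place the vectors as rows of a 4×4 matrix and reduce to echelon form.
The reduction yields 4 nonzero rows, so the rank is 4.
Since rank = 4 (the number of vectors), the set is linearly independent.

linearly independent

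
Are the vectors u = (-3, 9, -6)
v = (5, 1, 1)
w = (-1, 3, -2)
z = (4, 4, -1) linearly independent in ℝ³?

linearly dependent

There are 4 vectors in a 3-dimensional space, so they cannot be linearly independent.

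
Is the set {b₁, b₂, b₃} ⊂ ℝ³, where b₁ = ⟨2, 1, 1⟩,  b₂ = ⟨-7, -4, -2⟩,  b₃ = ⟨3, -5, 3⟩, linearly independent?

linearly independent

Place the vectors as rows of a 3×3 matrix and reduce to echelon form.
The reduction yields 3 nonzero rows, so the rank is 3.
Since rank = 3 (the number of vectors), the set is linearly independent.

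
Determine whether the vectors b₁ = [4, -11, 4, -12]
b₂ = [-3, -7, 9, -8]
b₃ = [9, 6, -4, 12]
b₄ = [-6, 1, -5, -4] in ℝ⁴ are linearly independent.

The matrix [b₁|b₂|b₃|b₄] has determinant 0.
A zero determinant means the columns are linearly dependent.

linearly dependent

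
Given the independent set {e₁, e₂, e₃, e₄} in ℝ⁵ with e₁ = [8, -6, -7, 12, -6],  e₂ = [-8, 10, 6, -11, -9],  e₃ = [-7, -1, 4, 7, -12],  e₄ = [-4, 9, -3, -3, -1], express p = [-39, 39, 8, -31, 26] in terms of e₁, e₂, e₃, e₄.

Set up the augmented matrix [e₁ | e₂ | e₃ | e₄ | p] and row-reduce.
Row-reducing the augmented matrix gives the unique coefficients (a₁, …, a₄) = (-4, -2, 1, 4).

p = -4e₁ - 2e₂ + e₃ + 4e₄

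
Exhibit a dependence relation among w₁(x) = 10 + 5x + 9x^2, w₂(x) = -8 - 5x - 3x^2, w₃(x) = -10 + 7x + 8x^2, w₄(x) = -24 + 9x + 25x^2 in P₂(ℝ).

Write each element as a vector in ℝ³ using {1, x, x^2}.
Solve the homogeneous system with w₁, w₂, w₃, w₄ as columns by row-reducing the coefficient matrix.
One solution (up to scaling) is (2, 3, 2, -1).

2w₁ + 3w₂ + 2w₃ - w₄ = 0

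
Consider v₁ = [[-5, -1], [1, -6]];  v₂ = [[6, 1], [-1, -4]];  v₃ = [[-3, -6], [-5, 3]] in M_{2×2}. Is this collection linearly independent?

Write each element as a coordinate vector in ℝ⁴ using {E₁₁, E₁₂, E₂₁, E₂₂}.
Row-reduce the matrix whose columns are v₁, v₂, v₃.
The reduction yields 3 nonzero rows, so the rank is 3.
Since rank = 3 (the number of vectors), the set is linearly independent.

linearly independent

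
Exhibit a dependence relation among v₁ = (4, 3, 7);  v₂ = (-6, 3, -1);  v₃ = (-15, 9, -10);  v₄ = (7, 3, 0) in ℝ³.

Write the vectors as columns of a matrix and find a nonzero vector in its null space.
A generator of the null space is (1, -3, 1, -1).

v₁ - 3v₂ + v₃ - v₄ = 0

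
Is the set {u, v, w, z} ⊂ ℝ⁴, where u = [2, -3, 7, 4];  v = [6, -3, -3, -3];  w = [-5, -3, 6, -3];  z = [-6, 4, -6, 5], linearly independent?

linearly independent

Place the vectors as rows of a 4×4 matrix and reduce to echelon form.
The reduction yields 4 nonzero rows, so the rank is 4.
Since rank = 4 (the number of vectors), the set is linearly independent.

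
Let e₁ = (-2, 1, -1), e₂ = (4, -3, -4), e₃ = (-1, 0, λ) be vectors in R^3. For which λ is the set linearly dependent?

Place the vectors as rows of a 3×3 matrix; dependence ⇔ determinant zero.
The determinant works out to 2*λ + 7.
This vanishes exactly when λ = -7/2.

λ = -7/2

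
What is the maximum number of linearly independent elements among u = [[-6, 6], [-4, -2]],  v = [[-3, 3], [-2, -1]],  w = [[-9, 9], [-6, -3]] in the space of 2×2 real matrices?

1

Pass to coordinate vectors with respect to the basis {E₁₁, E₁₂, E₂₁, E₂₂}.
Form the matrix with u, v, w as columns and reduce.
The echelon form has 1 nonzero row, so the rank is 1.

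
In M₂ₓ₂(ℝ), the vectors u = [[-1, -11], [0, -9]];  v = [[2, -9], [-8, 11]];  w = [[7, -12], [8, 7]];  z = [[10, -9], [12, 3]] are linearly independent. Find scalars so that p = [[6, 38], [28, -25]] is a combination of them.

p = -u - 2v - 3w + 3z

Identify each element with its coordinate vector in ℝ⁴ via {E₁₁, E₁₂, E₂₁, E₂₂}.
Solve the system with u, v, w, z as columns and p as the right-hand side.
Row-reducing the augmented matrix gives the unique coefficients (α₁, …, α₄) = (-1, -2, -3, 3).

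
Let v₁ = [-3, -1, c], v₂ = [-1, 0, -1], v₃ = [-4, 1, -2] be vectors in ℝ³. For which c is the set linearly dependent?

c = -5

Dependence holds iff the 3×3 matrix [v₁ v₂ v₃] is singular.
Expanding, det = -c - 5.
This vanishes exactly when c = -5.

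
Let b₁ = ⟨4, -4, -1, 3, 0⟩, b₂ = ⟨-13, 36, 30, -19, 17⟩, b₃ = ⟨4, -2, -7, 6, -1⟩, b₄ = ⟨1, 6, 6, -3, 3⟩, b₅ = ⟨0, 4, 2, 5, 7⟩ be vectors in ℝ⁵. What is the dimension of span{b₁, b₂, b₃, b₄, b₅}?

dim = 4

Apply Gaussian elimination to the matrix whose rows are b₁, b₂, b₃, b₄, b₅.
The echelon form has 4 nonzero rows, so the rank is 4.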